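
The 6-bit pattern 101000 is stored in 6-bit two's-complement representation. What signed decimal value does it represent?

MSB is 1, so the value is negative.
Invert: 010111. Add 1: 011000 = 24. So the value is −24.

-24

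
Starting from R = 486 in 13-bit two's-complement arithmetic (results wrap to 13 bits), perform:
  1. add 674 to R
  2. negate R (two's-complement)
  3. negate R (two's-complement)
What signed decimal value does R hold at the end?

1160

Start: R = 486 = 0000111100110.
R = 486 + 674 = 1160 = 0010010001000
R = −(1160) = -1160 = 1101101111000
R = −(-1160) = 1160 = 0010010001000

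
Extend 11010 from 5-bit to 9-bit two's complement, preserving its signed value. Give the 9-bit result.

111111010

MSB of 11010 is 1; replicate it into the new high bits.
1111|11010 → 111111010 (still -6).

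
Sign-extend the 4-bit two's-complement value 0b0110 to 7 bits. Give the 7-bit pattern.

0000110

MSB of 0110 is 0; replicate it into the new high bits.
000|0110 → 0000110 (still 6).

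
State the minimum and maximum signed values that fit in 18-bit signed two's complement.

min = -131072, max = 131071

Minimum: −2^17 = -131072.
Maximum: 2^17 − 1 = 131071.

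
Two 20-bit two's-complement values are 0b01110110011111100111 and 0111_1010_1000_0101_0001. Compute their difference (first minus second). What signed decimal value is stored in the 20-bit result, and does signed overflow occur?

-16490; no overflow

0b01110110011111100111 → 01110110011111100111 = 485351 (signed)
0111_1010_1000_0101_0001 → 01111010100001010001 = 501841 (signed)
Subtract via negate-and-add: invert 01111010100001010001 + 1 = 10000101011110101111 (i.e. -501841).
  01110110011111100111
+ 10000101011110101111
= 11111011111110010110
Result 11111011111110010110: MSB = 1 → 1032086 − 1048576 = -16490.
Addends (after negating the subtrahend) have opposite signs, so signed overflow cannot occur.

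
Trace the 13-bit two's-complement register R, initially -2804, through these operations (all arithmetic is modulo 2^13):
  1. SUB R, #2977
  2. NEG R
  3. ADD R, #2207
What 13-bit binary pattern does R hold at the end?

1111100110100

Start: R = -2804 = 1010100001100.
R = -2804 − 2977 = -5781; wraps to 2411 = 0100101101011
R = −(2411) = -2411 = 1011010010101
R = -2411 + 2207 = -204 = 1111100110100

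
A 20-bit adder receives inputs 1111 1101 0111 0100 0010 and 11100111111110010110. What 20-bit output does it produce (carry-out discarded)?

  11111101011101000010
+ 11100111111110010110
= 11100101011011011000  (discard carry-out 1)

11100101011011011000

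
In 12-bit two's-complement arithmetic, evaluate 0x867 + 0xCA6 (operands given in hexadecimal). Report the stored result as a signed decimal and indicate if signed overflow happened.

0x867 = 100001100111 = -1945 (signed)
0xCA6 = 110010100110 = -858 (signed)
  100001100111
+ 110010100110
= 010100001101  (discard carry-out 1)
Result 010100001101: MSB = 0 → value 1293.
Both addends are negative but the stored result is non-negative: signed overflow. The true value -1945 + (-858) = -2803 lies outside [-2048, 2047].

1293; overflow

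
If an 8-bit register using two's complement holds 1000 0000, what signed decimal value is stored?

MSB is 1, so the value is negative.
Unsigned reading: 128. Subtract 2^8 = 256: 128 − 256 = -128.

-128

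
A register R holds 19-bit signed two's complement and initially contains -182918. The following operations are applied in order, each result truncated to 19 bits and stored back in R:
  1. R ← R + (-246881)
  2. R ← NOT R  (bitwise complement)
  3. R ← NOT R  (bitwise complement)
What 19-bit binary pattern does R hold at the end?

Start: R = -182918 = 1010011010101111010.
R = -182918 + (-246881) = -429799; wraps to 94489 = 0010111000100011001
R = NOT 0010111000100011001 = 1101000111011100110 = -94490
R = NOT 1101000111011100110 = 0010111000100011001 = 94489

0010111000100011001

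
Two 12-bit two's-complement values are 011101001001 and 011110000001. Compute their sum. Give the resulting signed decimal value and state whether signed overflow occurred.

011101001001 = 1865 (signed)
011110000001 = 1921 (signed)
  011101001001
+ 011110000001
= 111011001010
Result 111011001010: MSB = 1 → 3786 − 4096 = -310.
Both addends are non-negative but the stored result is negative: signed overflow. The true value 1865 + 1921 = 3786 lies outside [-2048, 2047].

-310; overflow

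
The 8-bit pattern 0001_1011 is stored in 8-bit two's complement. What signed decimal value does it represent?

MSB is 0, so the value is non-negative: 00011011 = 27.

27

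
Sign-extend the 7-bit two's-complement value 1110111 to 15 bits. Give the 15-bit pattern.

111111111110111

MSB of 1110111 is 1; replicate it into the new high bits.
11111111|1110111 → 111111111110111 (still -9).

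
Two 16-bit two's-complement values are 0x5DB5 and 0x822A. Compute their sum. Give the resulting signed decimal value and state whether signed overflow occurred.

0x5DB5 = 0101110110110101 = 23989 (signed)
0x822A = 1000001000101010 = -32214 (signed)
  0101110110110101
+ 1000001000101010
= 1101111111011111
Result 1101111111011111: MSB = 1 → 57311 − 65536 = -8225.
Addends have opposite signs, so signed overflow cannot occur.

-8225; no overflow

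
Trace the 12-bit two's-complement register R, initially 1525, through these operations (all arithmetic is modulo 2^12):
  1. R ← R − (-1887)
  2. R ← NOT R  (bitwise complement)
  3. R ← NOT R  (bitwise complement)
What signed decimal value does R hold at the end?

Start: R = 1525 = 010111110101.
R = 1525 − (-1887) = 3412; wraps to -684 = 110101010100
R = NOT 110101010100 = 001010101011 = 683
R = NOT 001010101011 = 110101010100 = -684

-684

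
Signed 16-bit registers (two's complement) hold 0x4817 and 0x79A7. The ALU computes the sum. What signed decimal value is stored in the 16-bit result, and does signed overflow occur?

0x4817 = 0100100000010111 = 18455 (signed)
0x79A7 = 0111100110100111 = 31143 (signed)
  0100100000010111
+ 0111100110100111
= 1100000110111110
Result 1100000110111110: MSB = 1 → 49598 − 65536 = -15938.
Both addends are non-negative but the stored result is negative: signed overflow. The true value 18455 + 31143 = 49598 lies outside [-32768, 32767].

-15938; overflow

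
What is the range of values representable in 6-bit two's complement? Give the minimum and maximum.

Minimum: −2^5 = -32.
Maximum: 2^5 − 1 = 31.

min = -32, max = 31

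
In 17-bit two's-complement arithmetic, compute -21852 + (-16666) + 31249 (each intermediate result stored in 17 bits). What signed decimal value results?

-7269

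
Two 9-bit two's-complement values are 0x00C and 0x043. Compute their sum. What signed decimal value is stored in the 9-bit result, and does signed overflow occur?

79; no overflow

0x00C = 000001100 = 12 (signed)
0x043 = 001000011 = 67 (signed)
  000001100
+ 001000011
= 001001111
Result 001001111: MSB = 0 → value 79.
Both addends are non-negative and so is the stored result: no signed overflow.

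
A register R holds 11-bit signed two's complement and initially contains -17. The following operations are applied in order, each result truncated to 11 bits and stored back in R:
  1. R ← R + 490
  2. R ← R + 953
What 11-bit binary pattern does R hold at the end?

10110010010

Start: R = -17 = 11111101111.
R = -17 + 490 = 473 = 00111011001
R = 473 + 953 = 1426; wraps to -622 = 10110010010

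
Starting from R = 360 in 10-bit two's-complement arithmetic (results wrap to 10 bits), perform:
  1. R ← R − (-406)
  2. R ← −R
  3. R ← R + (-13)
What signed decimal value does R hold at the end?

Start: R = 360 = 0101101000.
R = 360 − (-406) = 766; wraps to -258 = 1011111110
R = −(-258) = 258 = 0100000010
R = 258 + (-13) = 245 = 0011110101

245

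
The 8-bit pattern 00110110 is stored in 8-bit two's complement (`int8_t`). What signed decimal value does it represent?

MSB is 0, so the value is non-negative: 00110110 = 54.

54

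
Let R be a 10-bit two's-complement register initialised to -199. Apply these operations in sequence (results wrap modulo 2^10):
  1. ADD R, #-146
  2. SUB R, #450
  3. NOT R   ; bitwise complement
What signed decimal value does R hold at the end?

-230

Start: R = -199 = 1100111001.
R = -199 + (-146) = -345 = 1010100111
R = -345 − 450 = -795; wraps to 229 = 0011100101
R = NOT 0011100101 = 1100011010 = -230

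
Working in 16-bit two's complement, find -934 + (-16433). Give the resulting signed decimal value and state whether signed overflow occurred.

-934 → 1111110001011010
-16433 → 1011111111001111
  1111110001011010
+ 1011111111001111
= 1011110000101001  (discard carry-out 1)
Result 1011110000101001: MSB = 1 → 48169 − 65536 = -17367.
Both addends are negative and so is the stored result: no signed overflow.

-17367; no overflow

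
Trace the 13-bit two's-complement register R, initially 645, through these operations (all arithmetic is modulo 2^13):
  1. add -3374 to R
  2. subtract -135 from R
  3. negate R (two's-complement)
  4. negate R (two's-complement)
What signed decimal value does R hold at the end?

Start: R = 645 = 0001010000101.
R = 645 + (-3374) = -2729 = 1010101010111
R = -2729 − (-135) = -2594 = 1010111011110
R = −(-2594) = 2594 = 0101000100010
R = −(2594) = -2594 = 1010111011110

-2594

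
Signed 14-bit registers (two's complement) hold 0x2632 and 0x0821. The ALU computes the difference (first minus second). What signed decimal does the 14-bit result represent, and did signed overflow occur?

0x2632 = 10011000110010 = -6606 (signed)
0x0821 = 00100000100001 = 2081 (signed)
Subtract via negate-and-add: invert 00100000100001 + 1 = 11011111011111 (i.e. -2081).
  10011000110010
+ 11011111011111
= 01111000010001  (discard carry-out 1)
Result 01111000010001: MSB = 0 → value 7697.
Both addends (after negating the subtrahend) are negative but the stored result is non-negative: signed overflow. The true value -6606 − 2081 = -8687 lies outside [-8192, 8191].

7697; overflow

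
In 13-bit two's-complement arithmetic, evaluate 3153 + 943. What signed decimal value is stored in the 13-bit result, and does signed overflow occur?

-4096; overflow

3153 → 0110001010001
943 → 0001110101111
  0110001010001
+ 0001110101111
= 1000000000000
Result 1000000000000: MSB = 1 → 4096 − 8192 = -4096.
Both addends are non-negative but the stored result is negative: signed overflow. The true value 3153 + 943 = 4096 lies outside [-4096, 4095].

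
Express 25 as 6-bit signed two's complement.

25 is non-negative, so write it directly in 6 bits: 011001.

011001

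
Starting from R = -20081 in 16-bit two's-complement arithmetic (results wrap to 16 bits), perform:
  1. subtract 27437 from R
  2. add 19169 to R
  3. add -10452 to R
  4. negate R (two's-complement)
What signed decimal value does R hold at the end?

-26735

Start: R = -20081 = 1011000110001111.
R = -20081 − 27437 = -47518; wraps to 18018 = 0100011001100010
R = 18018 + 19169 = 37187; wraps to -28349 = 1001000101000011
R = -28349 + (-10452) = -38801; wraps to 26735 = 0110100001101111
R = −(26735) = -26735 = 1001011110010001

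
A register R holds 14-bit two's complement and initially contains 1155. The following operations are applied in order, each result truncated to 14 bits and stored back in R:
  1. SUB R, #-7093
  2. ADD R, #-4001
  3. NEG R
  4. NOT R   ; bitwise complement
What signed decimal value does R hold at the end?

4246

Start: R = 1155 = 00010010000011.
R = 1155 − (-7093) = 8248; wraps to -8136 = 10000000111000
R = -8136 + (-4001) = -12137; wraps to 4247 = 01000010010111
R = −(4247) = -4247 = 10111101101001
R = NOT 10111101101001 = 01000010010110 = 4246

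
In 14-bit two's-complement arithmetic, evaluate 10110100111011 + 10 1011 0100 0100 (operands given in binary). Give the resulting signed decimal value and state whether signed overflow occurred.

10110100111011 = -4805 (signed)
10 1011 0100 0100 → 10101101000100 = -5308 (signed)
  10110100111011
+ 10101101000100
= 01100001111111  (discard carry-out 1)
Result 01100001111111: MSB = 0 → value 6271.
Both addends are negative but the stored result is non-negative: signed overflow. The true value -4805 + (-5308) = -10113 lies outside [-8192, 8191].

6271; overflow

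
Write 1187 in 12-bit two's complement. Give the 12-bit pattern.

1187 is non-negative, so write it directly in 12 bits: 010010100011.

010010100011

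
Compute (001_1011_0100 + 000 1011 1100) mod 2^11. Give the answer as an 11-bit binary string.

01001110000

  00110110100
+ 00010111100
= 01001110000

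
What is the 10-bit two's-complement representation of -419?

1001011101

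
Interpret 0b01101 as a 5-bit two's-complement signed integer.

13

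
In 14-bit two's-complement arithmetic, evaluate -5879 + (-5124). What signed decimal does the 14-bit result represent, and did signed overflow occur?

-5879 → 10100100001001
-5124 → 10101111111100
  10100100001001
+ 10101111111100
= 01010100000101  (discard carry-out 1)
Result 01010100000101: MSB = 0 → value 5381.
Both addends are negative but the stored result is non-negative: signed overflow. The true value -5879 + (-5124) = -11003 lies outside [-8192, 8191].

5381; overflow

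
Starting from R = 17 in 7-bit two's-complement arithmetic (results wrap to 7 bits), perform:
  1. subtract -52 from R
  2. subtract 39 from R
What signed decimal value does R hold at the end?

30

Start: R = 17 = 0010001.
R = 17 − (-52) = 69; wraps to -59 = 1000101
R = -59 − 39 = -98; wraps to 30 = 0011110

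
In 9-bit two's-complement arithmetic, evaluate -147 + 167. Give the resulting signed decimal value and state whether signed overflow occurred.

-147 → 101101101
167 → 010100111
  101101101
+ 010100111
= 000010100  (discard carry-out 1)
Result 000010100: MSB = 0 → value 20.
Addends have opposite signs, so signed overflow cannot occur.

20; no overflow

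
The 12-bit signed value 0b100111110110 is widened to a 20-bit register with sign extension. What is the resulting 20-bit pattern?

11111111100111110110

MSB of 100111110110 is 1; replicate it into the new high bits.
11111111|100111110110 → 11111111100111110110 (still -1546).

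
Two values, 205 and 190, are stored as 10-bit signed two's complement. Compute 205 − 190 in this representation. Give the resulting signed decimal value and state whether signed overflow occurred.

205 → 0011001101
190 → 0010111110
Subtract via negate-and-add: invert 0010111110 + 1 = 1101000010 (i.e. -190).
  0011001101
+ 1101000010
= 0000001111  (discard carry-out 1)
Result 0000001111: MSB = 0 → value 15.
Addends (after negating the subtrahend) have opposite signs, so signed overflow cannot occur.

15; no overflow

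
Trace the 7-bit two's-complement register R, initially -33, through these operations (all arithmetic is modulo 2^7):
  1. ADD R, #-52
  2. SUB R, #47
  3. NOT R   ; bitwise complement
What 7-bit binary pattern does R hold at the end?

Start: R = -33 = 1011111.
R = -33 + (-52) = -85; wraps to 43 = 0101011
R = 43 − 47 = -4 = 1111100
R = NOT 1111100 = 0000011 = 3

0000011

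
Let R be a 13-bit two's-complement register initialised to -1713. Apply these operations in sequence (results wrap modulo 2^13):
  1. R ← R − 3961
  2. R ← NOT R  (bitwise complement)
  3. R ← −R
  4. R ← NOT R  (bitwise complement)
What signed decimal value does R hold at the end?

-2520

Start: R = -1713 = 1100101001111.
R = -1713 − 3961 = -5674; wraps to 2518 = 0100111010110
R = NOT 0100111010110 = 1011000101001 = -2519
R = −(-2519) = 2519 = 0100111010111
R = NOT 0100111010111 = 1011000101000 = -2520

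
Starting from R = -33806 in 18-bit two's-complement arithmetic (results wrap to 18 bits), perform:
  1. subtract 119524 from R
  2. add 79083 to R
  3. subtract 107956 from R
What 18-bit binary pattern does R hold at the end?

Start: R = -33806 = 110111101111110010.
R = -33806 − 119524 = -153330; wraps to 108814 = 011010100100001110
R = 108814 + 79083 = 187897; wraps to -74247 = 101101110111111001
R = -74247 − 107956 = -182203; wraps to 79941 = 010011100001000101

010011100001000101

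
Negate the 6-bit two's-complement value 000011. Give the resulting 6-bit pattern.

111101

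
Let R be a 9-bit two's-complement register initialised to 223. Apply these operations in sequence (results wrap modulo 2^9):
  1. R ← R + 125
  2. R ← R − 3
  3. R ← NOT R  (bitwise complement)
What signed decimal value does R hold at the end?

166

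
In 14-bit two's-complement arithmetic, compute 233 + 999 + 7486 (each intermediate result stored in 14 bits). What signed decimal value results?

233 + 999 = 1232 (00010011010000)
1232 + 7486 = 8718 → wraps to -7666 (10001000001110)

-7666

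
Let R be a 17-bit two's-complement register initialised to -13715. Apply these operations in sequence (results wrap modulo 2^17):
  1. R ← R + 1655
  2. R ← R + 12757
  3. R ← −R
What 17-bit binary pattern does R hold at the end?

Start: R = -13715 = 11100101001101101.
R = -13715 + 1655 = -12060 = 11101000011100100
R = -12060 + 12757 = 697 = 00000001010111001
R = −(697) = -697 = 11111110101000111

11111110101000111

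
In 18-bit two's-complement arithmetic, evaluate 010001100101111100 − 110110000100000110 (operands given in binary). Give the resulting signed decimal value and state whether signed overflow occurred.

112758; no overflow

010001100101111100 = 72060 (signed)
110110000100000110 = -40698 (signed)
Subtract via negate-and-add: invert 110110000100000110 + 1 = 001001111011111010 (i.e. 40698).
  010001100101111100
+ 001001111011111010
= 011011100001110110
Result 011011100001110110: MSB = 0 → value 112758.
Both addends (after negating the subtrahend) are non-negative and so is the stored result: no signed overflow.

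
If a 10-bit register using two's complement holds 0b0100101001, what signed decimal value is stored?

297

MSB is 0, so the value is non-negative: 0100101001 = 297.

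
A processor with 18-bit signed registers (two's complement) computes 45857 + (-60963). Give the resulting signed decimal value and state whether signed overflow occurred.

-15106; no overflow

45857 → 001011001100100001
-60963 → 110001000111011101
  001011001100100001
+ 110001000111011101
= 111100010011111110
Result 111100010011111110: MSB = 1 → 247038 − 262144 = -15106.
Addends have opposite signs, so signed overflow cannot occur.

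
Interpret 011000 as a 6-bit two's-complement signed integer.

MSB is 0, so the value is non-negative: 011000 = 24.

24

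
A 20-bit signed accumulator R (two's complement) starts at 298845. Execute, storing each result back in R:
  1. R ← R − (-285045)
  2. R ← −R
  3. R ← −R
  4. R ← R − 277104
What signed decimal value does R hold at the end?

306786

Start: R = 298845 = 01001000111101011101.
R = 298845 − (-285045) = 583890; wraps to -464686 = 10001110100011010010
R = −(-464686) = 464686 = 01110001011100101110
R = −(464686) = -464686 = 10001110100011010010
R = -464686 − 277104 = -741790; wraps to 306786 = 01001010111001100010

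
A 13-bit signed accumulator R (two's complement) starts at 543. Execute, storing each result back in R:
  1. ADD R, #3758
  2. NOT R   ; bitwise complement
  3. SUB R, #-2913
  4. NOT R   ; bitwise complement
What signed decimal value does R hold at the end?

1388

Start: R = 543 = 0001000011111.
R = 543 + 3758 = 4301; wraps to -3891 = 1000011001101
R = NOT 1000011001101 = 0111100110010 = 3890
R = 3890 − (-2913) = 6803; wraps to -1389 = 1101010010011
R = NOT 1101010010011 = 0010101101100 = 1388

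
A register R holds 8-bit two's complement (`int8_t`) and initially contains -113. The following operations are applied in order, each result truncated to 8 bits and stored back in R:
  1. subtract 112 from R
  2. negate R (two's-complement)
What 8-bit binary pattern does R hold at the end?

Start: R = -113 = 10001111.
R = -113 − 112 = -225; wraps to 31 = 00011111
R = −(31) = -31 = 11100001

11100001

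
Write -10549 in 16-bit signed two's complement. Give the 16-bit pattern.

|-10549| = 10549 = 0010100100110101 in 16 bits.
Invert the bits: 1101011011001010. Add 1: 1101011011001011.

1101011011001011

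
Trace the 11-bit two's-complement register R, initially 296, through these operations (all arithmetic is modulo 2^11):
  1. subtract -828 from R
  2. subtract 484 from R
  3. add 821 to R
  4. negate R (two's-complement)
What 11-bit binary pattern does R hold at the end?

01001001011

Start: R = 296 = 00100101000.
R = 296 − (-828) = 1124; wraps to -924 = 10001100100
R = -924 − 484 = -1408; wraps to 640 = 01010000000
R = 640 + 821 = 1461; wraps to -587 = 10110110101
R = −(-587) = 587 = 01001001011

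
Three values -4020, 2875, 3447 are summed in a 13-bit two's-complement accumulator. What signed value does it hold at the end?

2302

-4020 + 2875 = -1145 (1101110000111)
-1145 + 3447 = 2302 (0100011111110)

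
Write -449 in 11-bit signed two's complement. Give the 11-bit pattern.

11000111111

|-449| = 449 = 00111000001 in 11 bits.
Invert the bits: 11000111110. Add 1: 11000111111.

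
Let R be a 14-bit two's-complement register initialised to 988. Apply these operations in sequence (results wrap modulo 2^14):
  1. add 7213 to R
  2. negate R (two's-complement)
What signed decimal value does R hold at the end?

8183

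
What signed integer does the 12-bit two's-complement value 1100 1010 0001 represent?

-863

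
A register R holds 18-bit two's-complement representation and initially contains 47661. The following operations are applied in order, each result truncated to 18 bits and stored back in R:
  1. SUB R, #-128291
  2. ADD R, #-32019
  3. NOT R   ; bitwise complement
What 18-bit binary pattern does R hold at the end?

011100110111000010

Start: R = 47661 = 001011101000101101.
R = 47661 − (-128291) = 175952; wraps to -86192 = 101010111101010000
R = -86192 + (-32019) = -118211 = 100011001000111101
R = NOT 100011001000111101 = 011100110111000010 = 118210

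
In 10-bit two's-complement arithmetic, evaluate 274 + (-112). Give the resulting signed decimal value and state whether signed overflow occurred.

162; no overflow

274 → 0100010010
-112 → 1110010000
  0100010010
+ 1110010000
= 0010100010  (discard carry-out 1)
Result 0010100010: MSB = 0 → value 162.
Addends have opposite signs, so signed overflow cannot occur.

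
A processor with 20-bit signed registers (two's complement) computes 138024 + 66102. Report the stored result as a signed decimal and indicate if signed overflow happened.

138024 → 00100001101100101000
66102 → 00010000001000110110
  00100001101100101000
+ 00010000001000110110
= 00110001110101011110
Result 00110001110101011110: MSB = 0 → value 204126.
Both addends are non-negative and so is the stored result: no signed overflow.

204126; no overflow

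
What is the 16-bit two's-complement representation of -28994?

1000111010111110

|-28994| = 28994 = 0111000101000010 in 16 bits.
Invert the bits: 1000111010111101. Add 1: 1000111010111110.
Check: 1000111010111110 reads as 36542 − 65536 = -28994.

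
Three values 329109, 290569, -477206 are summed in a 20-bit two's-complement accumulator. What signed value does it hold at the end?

329109 + 290569 = 619678 → wraps to -428898 (10010111010010011110)
-428898 + (-477206) = -906104 → wraps to 142472 (00100010110010001000)

142472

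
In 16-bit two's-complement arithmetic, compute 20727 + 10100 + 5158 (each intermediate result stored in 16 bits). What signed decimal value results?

-29551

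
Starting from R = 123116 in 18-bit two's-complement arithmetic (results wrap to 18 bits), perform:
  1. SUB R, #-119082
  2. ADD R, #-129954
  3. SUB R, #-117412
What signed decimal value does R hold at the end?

-32488

Start: R = 123116 = 011110000011101100.
R = 123116 − (-119082) = 242198; wraps to -19946 = 111011001000010110
R = -19946 + (-129954) = -149900; wraps to 112244 = 011011011001110100
R = 112244 − (-117412) = 229656; wraps to -32488 = 111000000100011000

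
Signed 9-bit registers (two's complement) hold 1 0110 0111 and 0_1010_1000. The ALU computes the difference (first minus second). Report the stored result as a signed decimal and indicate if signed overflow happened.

191; overflow

1 0110 0111 → 101100111 = -153 (signed)
0_1010_1000 → 010101000 = 168 (signed)
Subtract via negate-and-add: invert 010101000 + 1 = 101011000 (i.e. -168).
  101100111
+ 101011000
= 010111111  (discard carry-out 1)
Result 010111111: MSB = 0 → value 191.
Both addends (after negating the subtrahend) are negative but the stored result is non-negative: signed overflow. The true value -153 − 168 = -321 lies outside [-256, 255].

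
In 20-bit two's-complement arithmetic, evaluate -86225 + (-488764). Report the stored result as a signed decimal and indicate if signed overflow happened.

-86225 → 11101010111100101111
-488764 → 10001000101011000100
  11101010111100101111
+ 10001000101011000100
= 01110011100111110011  (discard carry-out 1)
Result 01110011100111110011: MSB = 0 → value 473587.
Both addends are negative but the stored result is non-negative: signed overflow. The true value -86225 + (-488764) = -574989 lies outside [-524288, 524287].

473587; overflow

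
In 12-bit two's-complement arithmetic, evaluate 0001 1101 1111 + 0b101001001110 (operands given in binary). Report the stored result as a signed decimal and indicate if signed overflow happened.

0001 1101 1111 → 000111011111 = 479 (signed)
0b101001001110 → 101001001110 = -1458 (signed)
  000111011111
+ 101001001110
= 110000101101
Result 110000101101: MSB = 1 → 3117 − 4096 = -979.
Addends have opposite signs, so signed overflow cannot occur.

-979; no overflow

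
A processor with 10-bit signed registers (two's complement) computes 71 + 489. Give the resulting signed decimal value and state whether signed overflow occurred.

71 → 0001000111
489 → 0111101001
  0001000111
+ 0111101001
= 1000110000
Result 1000110000: MSB = 1 → 560 − 1024 = -464.
Both addends are non-negative but the stored result is negative: signed overflow. The true value 71 + 489 = 560 lies outside [-512, 511].

-464; overflow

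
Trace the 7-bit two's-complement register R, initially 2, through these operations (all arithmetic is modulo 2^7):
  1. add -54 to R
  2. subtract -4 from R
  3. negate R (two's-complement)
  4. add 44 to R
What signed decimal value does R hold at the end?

Start: R = 2 = 0000010.
R = 2 + (-54) = -52 = 1001100
R = -52 − (-4) = -48 = 1010000
R = −(-48) = 48 = 0110000
R = 48 + 44 = 92; wraps to -36 = 1011100

-36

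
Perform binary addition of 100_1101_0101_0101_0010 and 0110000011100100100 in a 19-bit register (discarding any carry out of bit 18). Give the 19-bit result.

1111101110001110110

  1001101010101010010
+ 0110000011100100100
= 1111101110001110110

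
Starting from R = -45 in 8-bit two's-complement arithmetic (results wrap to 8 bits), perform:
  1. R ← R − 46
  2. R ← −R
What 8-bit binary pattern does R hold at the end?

Start: R = -45 = 11010011.
R = -45 − 46 = -91 = 10100101
R = −(-91) = 91 = 01011011

01011011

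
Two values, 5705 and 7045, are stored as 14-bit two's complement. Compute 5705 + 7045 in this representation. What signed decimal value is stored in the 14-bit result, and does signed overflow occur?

-3634; overflow

5705 → 01011001001001
7045 → 01101110000101
  01011001001001
+ 01101110000101
= 11000111001110
Result 11000111001110: MSB = 1 → 12750 − 16384 = -3634.
Both addends are non-negative but the stored result is negative: signed overflow. The true value 5705 + 7045 = 12750 lies outside [-8192, 8191].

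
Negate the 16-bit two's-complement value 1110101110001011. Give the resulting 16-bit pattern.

Invert: 0001010001110100. Add 1: 0001010001110101.

0001010001110101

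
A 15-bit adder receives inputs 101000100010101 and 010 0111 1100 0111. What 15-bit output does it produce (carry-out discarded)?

  101000100010101
+ 010011111000111
= 111100011011100

111100011011100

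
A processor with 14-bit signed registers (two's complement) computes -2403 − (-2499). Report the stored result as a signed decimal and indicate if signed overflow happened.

96; no overflow

-2403 → 11011010011101
-2499 → 11011000111101
Subtract via negate-and-add: invert 11011000111101 + 1 = 00100111000011 (i.e. 2499).
  11011010011101
+ 00100111000011
= 00000001100000  (discard carry-out 1)
Result 00000001100000: MSB = 0 → value 96.
Addends (after negating the subtrahend) have opposite signs, so signed overflow cannot occur.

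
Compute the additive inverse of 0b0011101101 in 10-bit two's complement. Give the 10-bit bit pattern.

1100010011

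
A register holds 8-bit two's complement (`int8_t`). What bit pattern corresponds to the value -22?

11101010

|-22| = 22 = 00010110 in 8 bits.
Invert the bits: 11101001. Add 1: 11101010.
Check: 11101010 reads as 234 − 256 = -22.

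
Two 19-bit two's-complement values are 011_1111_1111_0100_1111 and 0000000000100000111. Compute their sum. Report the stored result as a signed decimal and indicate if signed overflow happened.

-262058; overflow

011_1111_1111_0100_1111 → 0111111111101001111 = 261967 (signed)
0000000000100000111 = 263 (signed)
  0111111111101001111
+ 0000000000100000111
= 1000000000001010110
Result 1000000000001010110: MSB = 1 → 262230 − 524288 = -262058.
Both addends are non-negative but the stored result is negative: signed overflow. The true value 261967 + 263 = 262230 lies outside [-262144, 262143].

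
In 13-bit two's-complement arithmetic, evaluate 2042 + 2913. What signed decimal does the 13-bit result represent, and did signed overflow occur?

2042 → 0011111111010
2913 → 0101101100001
  0011111111010
+ 0101101100001
= 1001101011011
Result 1001101011011: MSB = 1 → 4955 − 8192 = -3237.
Both addends are non-negative but the stored result is negative: signed overflow. The true value 2042 + 2913 = 4955 lies outside [-4096, 4095].

-3237; overflow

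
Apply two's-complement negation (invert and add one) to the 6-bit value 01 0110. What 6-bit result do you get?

101010

Invert: 101001. Add 1: 101010.
Check: 010110 = 22, 101010 = -22.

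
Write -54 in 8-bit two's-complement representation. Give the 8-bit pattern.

|-54| = 54 = 00110110 in 8 bits.
Invert the bits: 11001001. Add 1: 11001010.
Check: 11001010 reads as 202 − 256 = -54.

11001010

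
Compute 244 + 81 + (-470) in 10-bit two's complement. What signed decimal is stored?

-145

244 + 81 = 325 (0101000101)
325 + (-470) = -145 (1101101111)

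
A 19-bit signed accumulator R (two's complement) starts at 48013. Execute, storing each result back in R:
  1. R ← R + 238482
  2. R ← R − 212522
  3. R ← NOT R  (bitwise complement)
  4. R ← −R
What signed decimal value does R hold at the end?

73974

Start: R = 48013 = 0001011101110001101.
R = 48013 + 238482 = 286495; wraps to -237793 = 1000101111100011111
R = -237793 − 212522 = -450315; wraps to 73973 = 0010010000011110101
R = NOT 0010010000011110101 = 1101101111100001010 = -73974
R = −(-73974) = 73974 = 0010010000011110110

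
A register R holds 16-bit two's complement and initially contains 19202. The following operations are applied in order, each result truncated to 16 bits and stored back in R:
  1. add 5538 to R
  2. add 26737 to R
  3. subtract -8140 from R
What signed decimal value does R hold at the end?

-5919

Start: R = 19202 = 0100101100000010.
R = 19202 + 5538 = 24740 = 0110000010100100
R = 24740 + 26737 = 51477; wraps to -14059 = 1100100100010101
R = -14059 − (-8140) = -5919 = 1110100011100001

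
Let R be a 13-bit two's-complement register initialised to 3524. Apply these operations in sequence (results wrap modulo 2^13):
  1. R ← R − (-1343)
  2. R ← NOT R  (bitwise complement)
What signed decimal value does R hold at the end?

3324

Start: R = 3524 = 0110111000100.
R = 3524 − (-1343) = 4867; wraps to -3325 = 1001100000011
R = NOT 1001100000011 = 0110011111100 = 3324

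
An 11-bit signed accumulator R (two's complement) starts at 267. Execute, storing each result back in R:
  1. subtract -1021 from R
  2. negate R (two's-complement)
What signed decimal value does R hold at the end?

760

Start: R = 267 = 00100001011.
R = 267 − (-1021) = 1288; wraps to -760 = 10100001000
R = −(-760) = 760 = 01011111000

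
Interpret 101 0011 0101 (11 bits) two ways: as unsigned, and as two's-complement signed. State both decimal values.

Unsigned: 10100110101 = 1333.
Signed: MSB=1 → 1333 − 2048 = -715.

unsigned = 1333, signed = -715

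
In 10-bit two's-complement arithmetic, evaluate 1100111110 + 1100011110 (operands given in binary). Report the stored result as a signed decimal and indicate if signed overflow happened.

1100111110 = -194 (signed)
1100011110 = -226 (signed)
  1100111110
+ 1100011110
= 1001011100  (discard carry-out 1)
Result 1001011100: MSB = 1 → 604 − 1024 = -420.
Both addends are negative and so is the stored result: no signed overflow.

-420; no overflow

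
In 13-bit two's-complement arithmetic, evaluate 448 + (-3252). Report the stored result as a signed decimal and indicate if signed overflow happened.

-2804; no overflow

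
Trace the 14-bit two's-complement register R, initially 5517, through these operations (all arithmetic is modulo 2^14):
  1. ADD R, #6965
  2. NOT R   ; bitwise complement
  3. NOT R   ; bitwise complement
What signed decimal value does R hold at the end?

-3902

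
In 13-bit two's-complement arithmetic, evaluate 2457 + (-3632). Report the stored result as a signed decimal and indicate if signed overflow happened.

-1175; no overflow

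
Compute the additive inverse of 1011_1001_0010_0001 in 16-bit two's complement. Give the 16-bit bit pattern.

0100011011011111

Invert: 0100011011011110. Add 1: 0100011011011111.
Check: 1011100100100001 = -18143, 0100011011011111 = 18143.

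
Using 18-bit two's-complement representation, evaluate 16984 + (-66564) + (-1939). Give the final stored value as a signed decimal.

-51519

16984 + (-66564) = -49580 (110011111001010100)
-49580 + (-1939) = -51519 (110011011011000001)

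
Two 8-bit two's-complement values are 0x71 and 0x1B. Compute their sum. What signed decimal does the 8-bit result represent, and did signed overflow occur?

-116; overflow

0x71 = 01110001 = 113 (signed)
0x1B = 00011011 = 27 (signed)
  01110001
+ 00011011
= 10001100
Result 10001100: MSB = 1 → 140 − 256 = -116.
Both addends are non-negative but the stored result is negative: signed overflow. The true value 113 + 27 = 140 lies outside [-128, 127].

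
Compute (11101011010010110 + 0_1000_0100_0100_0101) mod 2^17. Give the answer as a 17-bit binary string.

  11101011010010110
+ 01000010001000101
= 00101101011011011  (discard carry-out 1)

00101101011011011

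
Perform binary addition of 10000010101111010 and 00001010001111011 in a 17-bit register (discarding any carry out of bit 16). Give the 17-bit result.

10001100111110101

  10000010101111010
+ 00001010001111011
= 10001100111110101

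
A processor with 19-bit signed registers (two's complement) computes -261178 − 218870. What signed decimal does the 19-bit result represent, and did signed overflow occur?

44240; overflow

-261178 → 1000000001111000110
218870 → 0110101011011110110
Subtract via negate-and-add: invert 0110101011011110110 + 1 = 1001010100100001010 (i.e. -218870).
  1000000001111000110
+ 1001010100100001010
= 0001010110011010000  (discard carry-out 1)
Result 0001010110011010000: MSB = 0 → value 44240.
Both addends (after negating the subtrahend) are negative but the stored result is non-negative: signed overflow. The true value -261178 − 218870 = -480048 lies outside [-262144, 262143].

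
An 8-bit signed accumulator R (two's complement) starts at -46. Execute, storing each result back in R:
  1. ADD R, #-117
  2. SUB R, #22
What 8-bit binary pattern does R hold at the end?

Start: R = -46 = 11010010.
R = -46 + (-117) = -163; wraps to 93 = 01011101
R = 93 − 22 = 71 = 01000111

01000111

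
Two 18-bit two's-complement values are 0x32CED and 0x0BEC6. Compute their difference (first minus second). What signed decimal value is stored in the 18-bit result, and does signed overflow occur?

0x32CED = 110010110011101101 = -54035 (signed)
0x0BEC6 = 001011111011000110 = 48838 (signed)
Subtract via negate-and-add: invert 001011111011000110 + 1 = 110100000100111010 (i.e. -48838).
  110010110011101101
+ 110100000100111010
= 100110111000100111  (discard carry-out 1)
Result 100110111000100111: MSB = 1 → 159271 − 262144 = -102873.
Both addends (after negating the subtrahend) are negative and so is the stored result: no signed overflow.

-102873; no overflow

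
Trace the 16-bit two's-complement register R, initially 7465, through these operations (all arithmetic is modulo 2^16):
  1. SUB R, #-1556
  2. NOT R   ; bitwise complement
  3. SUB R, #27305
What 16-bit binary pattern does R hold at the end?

0111001000011001

Start: R = 7465 = 0001110100101001.
R = 7465 − (-1556) = 9021 = 0010001100111101
R = NOT 0010001100111101 = 1101110011000010 = -9022
R = -9022 − 27305 = -36327; wraps to 29209 = 0111001000011001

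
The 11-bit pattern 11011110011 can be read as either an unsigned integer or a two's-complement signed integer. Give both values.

Unsigned: 11011110011 = 1779.
Signed: MSB=1 → 1779 − 2048 = -269.

unsigned = 1779, signed = -269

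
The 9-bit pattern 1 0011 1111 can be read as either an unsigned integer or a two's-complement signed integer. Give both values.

unsigned = 319, signed = -193

Unsigned: 100111111 = 319.
Signed: MSB=1 → 319 − 512 = -193.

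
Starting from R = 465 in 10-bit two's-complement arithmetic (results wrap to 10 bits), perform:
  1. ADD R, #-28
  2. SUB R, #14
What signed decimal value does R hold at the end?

Start: R = 465 = 0111010001.
R = 465 + (-28) = 437 = 0110110101
R = 437 − 14 = 423 = 0110100111

423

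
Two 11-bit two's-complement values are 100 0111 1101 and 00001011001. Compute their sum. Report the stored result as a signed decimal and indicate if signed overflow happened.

100 0111 1101 → 10001111101 = -899 (signed)
00001011001 = 89 (signed)
  10001111101
+ 00001011001
= 10011010110
Result 10011010110: MSB = 1 → 1238 − 2048 = -810.
Addends have opposite signs, so signed overflow cannot occur.

-810; no overflow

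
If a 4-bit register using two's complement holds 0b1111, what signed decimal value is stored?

-1

MSB is 1, so the value is negative.
Invert: 0000. Add 1: 0001 = 1. So the value is −1.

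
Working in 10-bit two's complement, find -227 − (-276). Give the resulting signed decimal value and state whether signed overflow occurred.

49; no overflow

-227 → 1100011101
-276 → 1011101100
Subtract via negate-and-add: invert 1011101100 + 1 = 0100010100 (i.e. 276).
  1100011101
+ 0100010100
= 0000110001  (discard carry-out 1)
Result 0000110001: MSB = 0 → value 49.
Addends (after negating the subtrahend) have opposite signs, so signed overflow cannot occur.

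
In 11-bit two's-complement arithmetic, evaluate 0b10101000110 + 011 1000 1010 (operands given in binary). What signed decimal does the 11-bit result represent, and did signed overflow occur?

208; no overflow

0b10101000110 → 10101000110 = -698 (signed)
011 1000 1010 → 01110001010 = 906 (signed)
  10101000110
+ 01110001010
= 00011010000  (discard carry-out 1)
Result 00011010000: MSB = 0 → value 208.
Addends have opposite signs, so signed overflow cannot occur.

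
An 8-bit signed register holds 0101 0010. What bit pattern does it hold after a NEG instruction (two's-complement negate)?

10101110

Invert: 10101101. Add 1: 10101110.
Check: 01010010 = 82, 10101110 = -82.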